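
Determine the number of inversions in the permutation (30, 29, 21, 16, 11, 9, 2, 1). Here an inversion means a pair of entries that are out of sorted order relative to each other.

28

Count, for each position, how many later elements it exceeds:
30 → 29, 21, 16, 11, 9, 2, 1 → 7
29 → 21, 16, 11, 9, 2, 1 → 6
21 → 16, 11, 9, 2, 1 → 5
16 → 11, 9, 2, 1 → 4
11 → 9, 2, 1 → 3
9 → 2, 1 → 2
2 → 1 → 1
1 → none → 0
Sum: 7 + 6 + 5 + 4 + 3 + 2 + 1 + 0 = 28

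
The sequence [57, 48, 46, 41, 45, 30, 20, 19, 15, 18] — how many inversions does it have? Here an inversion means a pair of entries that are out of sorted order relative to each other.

43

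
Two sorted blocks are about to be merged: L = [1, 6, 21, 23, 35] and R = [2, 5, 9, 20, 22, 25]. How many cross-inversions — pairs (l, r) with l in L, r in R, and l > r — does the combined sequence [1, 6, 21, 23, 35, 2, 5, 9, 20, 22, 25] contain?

Cross-inversions: 17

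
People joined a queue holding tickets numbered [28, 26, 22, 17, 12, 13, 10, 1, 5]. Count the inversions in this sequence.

Sweep left to right; for each value list the smaller values that follow it:
28 → 26, 22, 17, 12, 13, 10, 1, 5 → 8
26 → 22, 17, 12, 13, 10, 1, 5 → 7
22 → 17, 12, 13, 10, 1, 5 → 6
17 → 12, 13, 10, 1, 5 → 5
12 → 10, 1, 5 → 3
13 → 10, 1, 5 → 3
10 → 1, 5 → 2
1 → none → 0
5 → none → 0
Sum: 8 + 7 + 6 + 5 + 3 + 3 + 2 + 0 + 0 = 34

There are 34 inversions.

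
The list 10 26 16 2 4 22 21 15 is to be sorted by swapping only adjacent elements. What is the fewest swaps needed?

14

Minimum adjacent swaps = number of inversions (each swap of adjacent out-of-order elements removes one inversion and no swap can remove more).
Count inversions — for each element, later elements that are smaller:
10: 2, 4 → 2
26: 16, 2, 4, 22, 21, 15 → 6
16: 2, 4, 15 → 3
2: none → 0
4: none → 0
22: 21, 15 → 2
21: 15 → 1
15: none → 0
Total inversions: 2 + 6 + 3 + 0 + 0 + 2 + 1 + 0 = 14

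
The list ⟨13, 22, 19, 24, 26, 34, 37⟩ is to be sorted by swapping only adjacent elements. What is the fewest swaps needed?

The minimum number of adjacent swaps to sort an array equals its inversion count, since every such swap removes exactly one inversion.
Count inversions — for each element, later elements that are smaller:
13: none → 0
22: 19 → 1
19: none → 0
24: none → 0
26: none → 0
34: none → 0
37: none → 0
Total inversions: 0 + 1 + 0 + 0 + 0 + 0 + 0 = 1

1 adjacent swap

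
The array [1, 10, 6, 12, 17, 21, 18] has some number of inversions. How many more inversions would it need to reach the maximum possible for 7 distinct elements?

Maximum inversions for 7 distinct elements is C(7, 2) = 7·6/2 = 21.
Current inversions — for each element, count later smaller elements:
1: 0
10: 1
6: 0
12: 0
17: 0
21: 1
18: 0
Current total: 0 + 1 + 0 + 0 + 0 + 1 + 0 = 2
Shortfall: 21 − 2 = 19

19 inversions short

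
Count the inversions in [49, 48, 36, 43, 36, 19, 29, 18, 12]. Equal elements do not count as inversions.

Count, for each position, how many later elements it exceeds:
49 → 48, 36, 43, 36, 19, 29, 18, 12 → 8
48 → 36, 43, 36, 19, 29, 18, 12 → 7
36 → 19, 29, 18, 12 → 4
43 → 36, 19, 29, 18, 12 → 5
36 → 19, 29, 18, 12 → 4
19 → 18, 12 → 2
29 → 18, 12 → 2
18 → 12 → 1
12 → none → 0
Sum: 8 + 7 + 4 + 5 + 4 + 2 + 2 + 1 + 0 = 33

33 inversions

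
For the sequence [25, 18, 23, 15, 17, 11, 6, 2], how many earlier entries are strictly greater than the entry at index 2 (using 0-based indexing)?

The element at index 2 is 23.
Elements before it: 25, 18
Those larger than 23: 25

1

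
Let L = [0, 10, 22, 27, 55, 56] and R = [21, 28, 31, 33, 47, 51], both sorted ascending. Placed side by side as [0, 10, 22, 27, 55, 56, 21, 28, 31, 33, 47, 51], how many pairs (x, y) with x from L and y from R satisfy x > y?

Count, for every r in R, how many entries of L exceed r:
r = 21: 22, 27, 55, 56 → 4
r = 28: 55, 56 → 2
r = 31: 55, 56 → 2
r = 33: 55, 56 → 2
r = 47: 55, 56 → 2
r = 51: 55, 56 → 2
Cross-inversions: 4 + 2 + 2 + 2 + 2 + 2 = 14

There are 14 split inversions.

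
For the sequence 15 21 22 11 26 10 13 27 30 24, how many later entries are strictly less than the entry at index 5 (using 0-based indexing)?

0 such elements

The element at index 5 is 10.
Elements after it: 13, 27, 30, 24
None of them are smaller than 10.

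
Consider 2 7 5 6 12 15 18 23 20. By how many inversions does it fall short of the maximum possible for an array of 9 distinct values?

33

Maximum inversions for 9 distinct elements is C(9, 2) = 9·8/2 = 36.
Current inversions — for each element, count later smaller elements:
2: 0
7: 2
5: 0
6: 0
12: 0
15: 0
18: 0
23: 1
20: 0
Current total: 0 + 2 + 0 + 0 + 0 + 0 + 0 + 1 + 0 = 3
Shortfall: 36 − 3 = 33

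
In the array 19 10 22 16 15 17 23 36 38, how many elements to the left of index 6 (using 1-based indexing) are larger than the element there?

2

The element at index 6 is 17.
Elements before it: 19, 10, 22, 16, 15
Those larger than 17: 19, 22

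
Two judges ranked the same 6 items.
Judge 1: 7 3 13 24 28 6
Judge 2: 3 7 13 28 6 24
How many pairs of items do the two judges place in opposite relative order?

3

Assign each item its position (1..6) in the first ordering, then rewrite the second ordering as that position sequence:
positions: 7→1, 3→2, 13→3, 24→4, 28→5, 6→6
second ordering as positions: [2, 1, 3, 5, 6, 4]
Discordant pairs = inversions in this position sequence.
2: 1 → 1
1: 0
3: 0
5: 4 → 1
6: 4 → 1
4: 0
Total: 1 + 0 + 0 + 1 + 1 + 0 = 3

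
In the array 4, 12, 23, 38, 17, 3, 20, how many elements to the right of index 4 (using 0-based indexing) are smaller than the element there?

1

The element at index 4 is 17.
Elements after it: 3, 20
Those smaller than 17: 3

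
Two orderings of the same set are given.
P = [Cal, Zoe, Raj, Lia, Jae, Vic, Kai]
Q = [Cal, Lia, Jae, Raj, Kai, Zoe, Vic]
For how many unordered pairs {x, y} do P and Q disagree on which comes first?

Assign each item its position (1..7) in the first ordering, then rewrite the second ordering as that position sequence:
positions: Cal→1, Zoe→2, Raj→3, Lia→4, Jae→5, Vic→6, Kai→7
second ordering as positions: [1, 4, 5, 3, 7, 2, 6]
Discordant pairs = inversions in this position sequence.
1: 0
4: 3, 2 → 2
5: 3, 2 → 2
3: 2 → 1
7: 2, 6 → 2
2: 0
6: 0
Total: 0 + 2 + 2 + 1 + 2 + 0 + 0 = 7

Disagreeing pairs: 7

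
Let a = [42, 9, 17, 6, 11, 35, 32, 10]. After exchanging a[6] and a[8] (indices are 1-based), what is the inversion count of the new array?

Positions 6 and 8 hold 35 and 10; after swapping, the array is [42, 9, 17, 6, 11, 10, 32, 35].
Sweep left to right; for each value list the smaller values that follow it:
42 → 9, 17, 6, 11, 10, 32, 35 → 7
9 → 6 → 1
17 → 6, 11, 10 → 3
6 → none → 0
11 → 10 → 1
10 → none → 0
32 → none → 0
35 → none → 0
Sum: 7 + 1 + 3 + 0 + 1 + 0 + 0 + 0 = 12

12 inversions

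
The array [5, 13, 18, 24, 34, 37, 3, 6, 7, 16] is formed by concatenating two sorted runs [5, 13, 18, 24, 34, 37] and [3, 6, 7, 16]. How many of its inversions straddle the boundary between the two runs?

For each element r of the right run, count left-run elements greater than r:
r = 3: 5, 13, 18, 24, 34, 37 → 6
r = 6: 13, 18, 24, 34, 37 → 5
r = 7: 13, 18, 24, 34, 37 → 5
r = 16: 18, 24, 34, 37 → 4
Cross-inversions: 6 + 5 + 5 + 4 = 20

20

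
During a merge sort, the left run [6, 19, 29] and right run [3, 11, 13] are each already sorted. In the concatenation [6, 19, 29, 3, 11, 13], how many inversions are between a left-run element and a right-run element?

7

For each element r of the right run, count left-run elements greater than r:
r = 3: 6, 19, 29 → 3
r = 11: 19, 29 → 2
r = 13: 19, 29 → 2
Cross-inversions: 3 + 2 + 2 = 7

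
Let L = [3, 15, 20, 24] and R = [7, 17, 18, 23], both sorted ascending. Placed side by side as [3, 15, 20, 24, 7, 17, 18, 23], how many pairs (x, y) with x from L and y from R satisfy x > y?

8 split inversions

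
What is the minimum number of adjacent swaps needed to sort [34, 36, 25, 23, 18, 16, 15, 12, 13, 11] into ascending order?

Swaps: 43

Minimum adjacent swaps = number of inversions (each swap of adjacent out-of-order elements removes one inversion and no swap can remove more).
Count inversions — for each element, later elements that are smaller:
34: 25, 23, 18, 16, 15, 12, 13, 11 → 8
36: 25, 23, 18, 16, 15, 12, 13, 11 → 8
25: 23, 18, 16, 15, 12, 13, 11 → 7
23: 18, 16, 15, 12, 13, 11 → 6
18: 16, 15, 12, 13, 11 → 5
16: 15, 12, 13, 11 → 4
15: 12, 13, 11 → 3
12: 11 → 1
13: 11 → 1
11: none → 0
Total inversions: 8 + 8 + 7 + 6 + 5 + 4 + 3 + 1 + 1 + 0 = 43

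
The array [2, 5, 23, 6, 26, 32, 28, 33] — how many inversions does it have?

2 inversions

Sweep left to right; for each value list the smaller values that follow it:
2 → none → 0
5 → none → 0
23 → 6 → 1
6 → none → 0
26 → none → 0
32 → 28 → 1
28 → none → 0
33 → none → 0
Sum: 0 + 0 + 1 + 0 + 0 + 1 + 0 + 0 = 2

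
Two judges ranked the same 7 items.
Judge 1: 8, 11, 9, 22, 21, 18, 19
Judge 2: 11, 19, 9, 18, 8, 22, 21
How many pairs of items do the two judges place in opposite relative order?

10 discordant pairs

Assign each item its position (1..7) in the first ordering, then rewrite the second ordering as that position sequence:
positions: 8→1, 11→2, 9→3, 22→4, 21→5, 18→6, 19→7
second ordering as positions: [2, 7, 3, 6, 1, 4, 5]
Discordant pairs = inversions in this position sequence.
2: 1 → 1
7: 3, 6, 1, 4, 5 → 5
3: 1 → 1
6: 1, 4, 5 → 3
1: 0
4: 0
5: 0
Total: 1 + 5 + 1 + 3 + 0 + 0 + 0 = 10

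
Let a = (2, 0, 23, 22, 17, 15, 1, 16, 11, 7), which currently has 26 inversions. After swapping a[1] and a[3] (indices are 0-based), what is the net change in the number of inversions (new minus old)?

Positions 1 and 3 hold 0 and 22; after swapping, the array is [2, 22, 23, 0, 17, 15, 1, 16, 11, 7].
Element-by-element contributions:
2 → 0, 1 → 2
22 → 0, 17, 15, 1, 16, 11, 7 → 7
23 → 0, 17, 15, 1, 16, 11, 7 → 7
0 → none → 0
17 → 15, 1, 16, 11, 7 → 5
15 → 1, 11, 7 → 3
1 → none → 0
16 → 11, 7 → 2
11 → 7 → 1
7 → none → 0
Sum: 2 + 7 + 7 + 0 + 5 + 3 + 0 + 2 + 1 + 0 = 27
Change: 27 − 26 = +1

+1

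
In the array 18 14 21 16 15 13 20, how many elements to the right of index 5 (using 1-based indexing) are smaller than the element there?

1

The element at index 5 is 15.
Elements after it: 13, 20
Those smaller than 15: 13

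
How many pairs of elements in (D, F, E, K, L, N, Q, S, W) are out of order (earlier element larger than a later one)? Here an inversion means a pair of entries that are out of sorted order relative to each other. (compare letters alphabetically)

Count, for each position, how many later elements it exceeds:
D → none → 0
F → E → 1
E → none → 0
K → none → 0
L → none → 0
N → none → 0
Q → none → 0
S → none → 0
W → none → 0
Sum: 0 + 1 + 0 + 0 + 0 + 0 + 0 + 0 + 0 = 1

Inversions: 1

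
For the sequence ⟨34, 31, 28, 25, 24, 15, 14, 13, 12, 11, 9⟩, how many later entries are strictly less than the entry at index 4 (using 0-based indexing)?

The element at index 4 is 24.
Elements after it: 15, 14, 13, 12, 11, 9
Those smaller than 24: 15, 14, 13, 12, 11, 9

6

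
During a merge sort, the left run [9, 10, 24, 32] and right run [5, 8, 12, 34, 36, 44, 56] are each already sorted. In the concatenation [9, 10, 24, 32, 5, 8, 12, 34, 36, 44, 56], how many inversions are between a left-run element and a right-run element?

10

For each element r of the right run, count left-run elements greater than r:
r = 5: 9, 10, 24, 32 → 4
r = 8: 9, 10, 24, 32 → 4
r = 12: 24, 32 → 2
r = 34: none → 0
r = 36: none → 0
r = 44: none → 0
r = 56: none → 0
Cross-inversions: 4 + 4 + 2 + 0 + 0 + 0 + 0 = 10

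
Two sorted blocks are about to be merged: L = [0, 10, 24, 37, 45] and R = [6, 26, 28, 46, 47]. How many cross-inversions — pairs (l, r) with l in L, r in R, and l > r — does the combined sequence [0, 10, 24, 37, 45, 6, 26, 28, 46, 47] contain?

Take each right-half value and tally the left-half values above it:
r = 6: 10, 24, 37, 45 → 4
r = 26: 37, 45 → 2
r = 28: 37, 45 → 2
r = 46: none → 0
r = 47: none → 0
Cross-inversions: 4 + 2 + 2 + 0 + 0 = 8

8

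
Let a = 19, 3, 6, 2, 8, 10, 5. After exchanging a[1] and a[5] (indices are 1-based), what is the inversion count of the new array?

Positions 1 and 5 hold 19 and 8; after swapping, the array is [8, 3, 6, 2, 19, 10, 5].
Count, for each position, how many later elements it exceeds:
8 → 3, 6, 2, 5 → 4
3 → 2 → 1
6 → 2, 5 → 2
2 → none → 0
19 → 10, 5 → 2
10 → 5 → 1
5 → none → 0
Sum: 4 + 1 + 2 + 0 + 2 + 1 + 0 = 10

10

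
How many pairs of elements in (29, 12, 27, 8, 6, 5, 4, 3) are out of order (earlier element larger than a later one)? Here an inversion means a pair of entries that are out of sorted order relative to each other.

Element-by-element contributions:
29: 7
12: 5
27: 5
8: 4
6: 3
5: 2
4: 1
3: 0
Sum: 7 + 5 + 5 + 4 + 3 + 2 + 1 + 0 = 27

27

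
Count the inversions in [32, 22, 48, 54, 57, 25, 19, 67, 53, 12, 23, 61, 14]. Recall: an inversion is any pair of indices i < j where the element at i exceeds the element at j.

For each element, count later entries that are smaller:
32: 6
22: 3
48: 5
54: 6
57: 6
25: 4
19: 2
67: 5
53: 3
12: 0
23: 1
61: 1
14: 0
Sum: 6 + 3 + 5 + 6 + 6 + 4 + 2 + 5 + 3 + 0 + 1 + 1 + 0 = 42

42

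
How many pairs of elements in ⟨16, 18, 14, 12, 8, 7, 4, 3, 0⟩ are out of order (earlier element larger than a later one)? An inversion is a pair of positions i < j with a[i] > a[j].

Inversions: 35

Sweep left to right; for each value list the smaller values that follow it:
16: 7
18: 7
14: 6
12: 5
8: 4
7: 3
4: 2
3: 1
0: 0
Sum: 7 + 7 + 6 + 5 + 4 + 3 + 2 + 1 + 0 = 35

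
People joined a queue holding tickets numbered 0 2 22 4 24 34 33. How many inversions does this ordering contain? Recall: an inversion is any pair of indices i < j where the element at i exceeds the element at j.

Out-of-order index pairs (1-indexed):
(3,4): 22 > 4
(6,7): 34 > 33
That's 2 pairs.

2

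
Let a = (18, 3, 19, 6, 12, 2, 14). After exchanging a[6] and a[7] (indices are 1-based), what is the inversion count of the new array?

13 inversions

Positions 6 and 7 hold 2 and 14; after swapping, the array is [18, 3, 19, 6, 12, 14, 2].
Element-by-element contributions:
18: 5
3: 1
19: 4
6: 1
12: 1
14: 1
2: 0
Sum: 5 + 1 + 4 + 1 + 1 + 1 + 0 = 13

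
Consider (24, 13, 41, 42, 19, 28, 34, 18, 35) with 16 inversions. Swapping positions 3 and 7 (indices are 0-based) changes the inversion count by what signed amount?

Positions 3 and 7 hold 42 and 18; after swapping, the array is [24, 13, 41, 18, 19, 28, 34, 42, 35].
Element-by-element contributions:
24 → 13, 18, 19 → 3
13 → none → 0
41 → 18, 19, 28, 34, 35 → 5
18 → none → 0
19 → none → 0
28 → none → 0
34 → none → 0
42 → 35 → 1
35 → none → 0
Sum: 3 + 0 + 5 + 0 + 0 + 0 + 0 + 1 + 0 = 9
Change: 9 − 16 = -7

-7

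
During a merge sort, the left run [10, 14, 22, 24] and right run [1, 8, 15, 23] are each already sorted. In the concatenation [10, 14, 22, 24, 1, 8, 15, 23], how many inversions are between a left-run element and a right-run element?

11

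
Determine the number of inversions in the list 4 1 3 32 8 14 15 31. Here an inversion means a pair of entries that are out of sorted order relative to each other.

6 out-of-order pairs

Count, for each position, how many later elements it exceeds:
4 → 1, 3 → 2
1 → none → 0
3 → none → 0
32 → 8, 14, 15, 31 → 4
8 → none → 0
14 → none → 0
15 → none → 0
31 → none → 0
Sum: 2 + 0 + 0 + 4 + 0 + 0 + 0 + 0 = 6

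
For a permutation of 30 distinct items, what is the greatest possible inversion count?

435 inversions

A reversed (strictly descending) arrangement makes every pair an inversion, giving C(30, 2) inversions.
C(30, 2) = 30·29/2 = 435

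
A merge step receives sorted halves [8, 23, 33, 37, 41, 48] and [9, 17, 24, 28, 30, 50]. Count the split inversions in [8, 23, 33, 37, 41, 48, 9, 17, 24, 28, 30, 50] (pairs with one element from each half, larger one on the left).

For each element r of the right run, count left-run elements greater than r:
r = 9: 23, 33, 37, 41, 48 → 5
r = 17: 23, 33, 37, 41, 48 → 5
r = 24: 33, 37, 41, 48 → 4
r = 28: 33, 37, 41, 48 → 4
r = 30: 33, 37, 41, 48 → 4
r = 50: none → 0
Cross-inversions: 5 + 5 + 4 + 4 + 4 + 0 = 22

22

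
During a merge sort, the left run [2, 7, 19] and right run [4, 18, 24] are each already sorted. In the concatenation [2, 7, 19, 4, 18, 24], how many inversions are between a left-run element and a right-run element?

3

For each element r of the right run, count left-run elements greater than r:
r = 4: 7, 19 → 2
r = 18: 19 → 1
r = 24: none → 0
Cross-inversions: 2 + 1 + 0 = 3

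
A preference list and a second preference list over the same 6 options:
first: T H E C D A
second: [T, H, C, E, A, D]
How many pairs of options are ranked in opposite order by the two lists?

2 pairs

Assign each item its position (1..6) in the first ordering, then rewrite the second ordering as that position sequence:
positions: T→1, H→2, E→3, C→4, D→5, A→6
second ordering as positions: [1, 2, 4, 3, 6, 5]
Discordant pairs = inversions in this position sequence.
1: 0
2: 0
4: 3 → 1
3: 0
6: 5 → 1
5: 0
Total: 0 + 0 + 1 + 0 + 1 + 0 = 2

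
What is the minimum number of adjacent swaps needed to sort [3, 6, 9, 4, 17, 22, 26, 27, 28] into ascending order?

Each adjacent swap fixes exactly one inversion, so the minimum swap count equals the number of inversions.
Count inversions — for each element, later elements that are smaller:
3: none → 0
6: 4 → 1
9: 4 → 1
4: none → 0
17: none → 0
22: none → 0
26: none → 0
27: none → 0
28: none → 0
Total inversions: 0 + 1 + 1 + 0 + 0 + 0 + 0 + 0 + 0 = 2

2 swaps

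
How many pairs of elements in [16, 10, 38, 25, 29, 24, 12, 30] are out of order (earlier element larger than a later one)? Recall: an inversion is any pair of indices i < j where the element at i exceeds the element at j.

There are 12 inversions.

Element-by-element contributions:
16 → 10, 12 → 2
10 → none → 0
38 → 25, 29, 24, 12, 30 → 5
25 → 24, 12 → 2
29 → 24, 12 → 2
24 → 12 → 1
12 → none → 0
30 → none → 0
Sum: 2 + 0 + 5 + 2 + 2 + 1 + 0 + 0 = 12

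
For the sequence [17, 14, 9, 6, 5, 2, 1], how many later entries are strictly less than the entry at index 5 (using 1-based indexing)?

The element at index 5 is 5.
Elements after it: 2, 1
Those smaller than 5: 2, 1

2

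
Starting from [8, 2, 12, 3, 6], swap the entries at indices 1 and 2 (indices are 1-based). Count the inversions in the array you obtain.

Positions 1 and 2 hold 8 and 2; after swapping, the array is [2, 8, 12, 3, 6].
Sweep left to right; for each value list the smaller values that follow it:
2: 0
8: 2
12: 2
3: 0
6: 0
Sum: 0 + 2 + 2 + 0 + 0 = 4

4 inversions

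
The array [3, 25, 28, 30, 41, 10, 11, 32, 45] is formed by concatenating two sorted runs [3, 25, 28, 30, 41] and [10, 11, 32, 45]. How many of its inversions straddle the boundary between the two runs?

9

For each element r of the right run, count left-run elements greater than r:
r = 10: 25, 28, 30, 41 → 4
r = 11: 25, 28, 30, 41 → 4
r = 32: 41 → 1
r = 45: none → 0
Cross-inversions: 4 + 4 + 1 + 0 = 9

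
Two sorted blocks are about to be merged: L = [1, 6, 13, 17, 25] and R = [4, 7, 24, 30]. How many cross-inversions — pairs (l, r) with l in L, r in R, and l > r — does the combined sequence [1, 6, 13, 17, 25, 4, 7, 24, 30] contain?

8 split inversions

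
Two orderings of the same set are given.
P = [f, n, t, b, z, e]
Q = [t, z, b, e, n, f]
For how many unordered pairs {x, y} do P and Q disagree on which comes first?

10 disagreeing pairs

Assign each item its position (1..6) in the first ordering, then rewrite the second ordering as that position sequence:
positions: f→1, n→2, t→3, b→4, z→5, e→6
second ordering as positions: [3, 5, 4, 6, 2, 1]
Discordant pairs = inversions in this position sequence.
3: 2, 1 → 2
5: 4, 2, 1 → 3
4: 2, 1 → 2
6: 2, 1 → 2
2: 1 → 1
1: 0
Total: 2 + 3 + 2 + 2 + 1 + 0 = 10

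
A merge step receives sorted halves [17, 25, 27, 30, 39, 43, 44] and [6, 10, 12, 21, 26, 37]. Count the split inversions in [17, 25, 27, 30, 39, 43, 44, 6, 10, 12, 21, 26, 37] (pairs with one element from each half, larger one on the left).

35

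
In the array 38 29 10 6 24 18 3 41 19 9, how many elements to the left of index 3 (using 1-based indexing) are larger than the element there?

The element at index 3 is 10.
Elements before it: 38, 29
Those larger than 10: 38, 29

2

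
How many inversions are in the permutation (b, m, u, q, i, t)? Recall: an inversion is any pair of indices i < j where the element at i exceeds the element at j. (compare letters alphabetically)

5

Listing every pair i<j with a[i]>a[j] (using 1-based positions):
(2,5): m > i
(3,4): u > q
(3,5): u > i
(3,6): u > t
(4,5): q > i
That's 5 pairs.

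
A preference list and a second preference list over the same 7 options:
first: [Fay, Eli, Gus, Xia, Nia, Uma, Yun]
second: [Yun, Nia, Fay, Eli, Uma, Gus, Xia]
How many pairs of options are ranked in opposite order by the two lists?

Assign each item its position (1..7) in the first ordering, then rewrite the second ordering as that position sequence:
positions: Fay→1, Eli→2, Gus→3, Xia→4, Nia→5, Uma→6, Yun→7
second ordering as positions: [7, 5, 1, 2, 6, 3, 4]
Discordant pairs = inversions in this position sequence.
7: 5, 1, 2, 6, 3, 4 → 6
5: 1, 2, 3, 4 → 4
1: 0
2: 0
6: 3, 4 → 2
3: 0
4: 0
Total: 6 + 4 + 0 + 0 + 2 + 0 + 0 = 12

12 pairs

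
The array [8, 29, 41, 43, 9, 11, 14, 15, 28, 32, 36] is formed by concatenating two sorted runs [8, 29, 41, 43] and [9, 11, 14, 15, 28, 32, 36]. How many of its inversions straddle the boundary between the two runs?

Count, for every r in R, how many entries of L exceed r:
r = 9: 29, 41, 43 → 3
r = 11: 29, 41, 43 → 3
r = 14: 29, 41, 43 → 3
r = 15: 29, 41, 43 → 3
r = 28: 29, 41, 43 → 3
r = 32: 41, 43 → 2
r = 36: 41, 43 → 2
Cross-inversions: 3 + 3 + 3 + 3 + 3 + 2 + 2 = 19

19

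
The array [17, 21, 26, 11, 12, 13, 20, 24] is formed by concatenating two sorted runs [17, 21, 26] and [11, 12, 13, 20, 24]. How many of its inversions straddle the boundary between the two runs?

12

For each element r of the right run, count left-run elements greater than r:
r = 11: 17, 21, 26 → 3
r = 12: 17, 21, 26 → 3
r = 13: 17, 21, 26 → 3
r = 20: 21, 26 → 2
r = 24: 26 → 1
Cross-inversions: 3 + 3 + 3 + 2 + 1 = 12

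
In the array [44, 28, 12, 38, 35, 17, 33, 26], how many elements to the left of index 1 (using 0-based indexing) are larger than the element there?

1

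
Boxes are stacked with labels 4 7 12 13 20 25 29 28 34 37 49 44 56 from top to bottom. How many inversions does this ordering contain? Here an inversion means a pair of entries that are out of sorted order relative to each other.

Sweep left to right; for each value list the smaller values that follow it:
4 → none → 0
7 → none → 0
12 → none → 0
13 → none → 0
20 → none → 0
25 → none → 0
29 → 28 → 1
28 → none → 0
34 → none → 0
37 → none → 0
49 → 44 → 1
44 → none → 0
56 → none → 0
Sum: 0 + 0 + 0 + 0 + 0 + 0 + 1 + 0 + 0 + 0 + 1 + 0 + 0 = 2

There are 2 out-of-order pairs.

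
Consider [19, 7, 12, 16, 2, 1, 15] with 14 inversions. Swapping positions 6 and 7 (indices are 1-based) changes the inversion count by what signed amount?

+1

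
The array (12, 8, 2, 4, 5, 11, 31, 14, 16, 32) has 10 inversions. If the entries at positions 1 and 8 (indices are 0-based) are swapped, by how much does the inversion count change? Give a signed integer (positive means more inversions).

Positions 1 and 8 hold 8 and 16; after swapping, the array is [12, 16, 2, 4, 5, 11, 31, 14, 8, 32].
For each element, count later entries that are smaller:
12 → 2, 4, 5, 11, 8 → 5
16 → 2, 4, 5, 11, 14, 8 → 6
2 → none → 0
4 → none → 0
5 → none → 0
11 → 8 → 1
31 → 14, 8 → 2
14 → 8 → 1
8 → none → 0
32 → none → 0
Sum: 5 + 6 + 0 + 0 + 0 + 1 + 2 + 1 + 0 + 0 = 15
Change: 15 − 10 = +5

+5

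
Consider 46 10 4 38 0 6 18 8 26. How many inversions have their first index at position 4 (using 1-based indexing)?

5

The element at index 4 is 38.
Elements after it: 0, 6, 18, 8, 26
Those smaller than 38: 0, 6, 18, 8, 26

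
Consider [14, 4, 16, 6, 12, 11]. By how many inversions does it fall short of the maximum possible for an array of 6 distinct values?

Maximum inversions for 6 distinct elements is C(6, 2) = 6·5/2 = 15.
Current inversions — for each element, count later smaller elements:
14: 4
4: 0
16: 3
6: 0
12: 1
11: 0
Current total: 4 + 0 + 3 + 0 + 1 + 0 = 8
Shortfall: 15 − 8 = 7

7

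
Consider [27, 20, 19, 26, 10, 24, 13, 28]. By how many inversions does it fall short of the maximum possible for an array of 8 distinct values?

13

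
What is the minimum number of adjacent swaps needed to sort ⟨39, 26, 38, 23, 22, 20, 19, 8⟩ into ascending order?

The minimum number of adjacent swaps to sort an array equals its inversion count, since every such swap removes exactly one inversion.
Count inversions — for each element, later elements that are smaller:
39: 26, 38, 23, 22, 20, 19, 8 → 7
26: 23, 22, 20, 19, 8 → 5
38: 23, 22, 20, 19, 8 → 5
23: 22, 20, 19, 8 → 4
22: 20, 19, 8 → 3
20: 19, 8 → 2
19: 8 → 1
8: none → 0
Total inversions: 7 + 5 + 5 + 4 + 3 + 2 + 1 + 0 = 27

Adjacent swaps: 27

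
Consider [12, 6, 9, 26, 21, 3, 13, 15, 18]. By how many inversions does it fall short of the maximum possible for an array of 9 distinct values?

22 inversions short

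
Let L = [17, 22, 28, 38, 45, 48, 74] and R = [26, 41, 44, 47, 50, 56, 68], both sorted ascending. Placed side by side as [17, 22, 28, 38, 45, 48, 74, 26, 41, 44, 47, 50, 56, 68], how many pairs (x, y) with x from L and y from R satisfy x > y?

16 split inversions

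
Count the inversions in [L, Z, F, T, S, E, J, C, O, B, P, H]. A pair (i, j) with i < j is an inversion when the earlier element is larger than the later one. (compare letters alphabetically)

Sweep left to right; for each value list the smaller values that follow it:
L: 6
Z: 10
F: 3
T: 8
S: 7
E: 2
J: 3
C: 1
O: 2
B: 0
P: 1
H: 0
Sum: 6 + 10 + 3 + 8 + 7 + 2 + 3 + 1 + 2 + 0 + 1 + 0 = 43

43 out-of-order pairs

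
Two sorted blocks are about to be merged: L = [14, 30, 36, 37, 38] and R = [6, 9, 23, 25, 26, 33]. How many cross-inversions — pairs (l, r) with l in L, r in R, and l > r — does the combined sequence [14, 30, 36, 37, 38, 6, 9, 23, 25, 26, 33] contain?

Take each right-half value and tally the left-half values above it:
r = 6: 14, 30, 36, 37, 38 → 5
r = 9: 14, 30, 36, 37, 38 → 5
r = 23: 30, 36, 37, 38 → 4
r = 25: 30, 36, 37, 38 → 4
r = 26: 30, 36, 37, 38 → 4
r = 33: 36, 37, 38 → 3
Cross-inversions: 5 + 5 + 4 + 4 + 4 + 3 = 25

25 split inversions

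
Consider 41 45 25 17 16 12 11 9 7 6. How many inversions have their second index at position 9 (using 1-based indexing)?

8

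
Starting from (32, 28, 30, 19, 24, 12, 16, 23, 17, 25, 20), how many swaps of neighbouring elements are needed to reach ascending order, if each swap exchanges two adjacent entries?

Minimum adjacent swaps = number of inversions (each swap of adjacent out-of-order elements removes one inversion and no swap can remove more).
Count inversions — for each element, later elements that are smaller:
32: 28, 30, 19, 24, 12, 16, 23, 17, 25, 20 → 10
28: 19, 24, 12, 16, 23, 17, 25, 20 → 8
30: 19, 24, 12, 16, 23, 17, 25, 20 → 8
19: 12, 16, 17 → 3
24: 12, 16, 23, 17, 20 → 5
12: none → 0
16: none → 0
23: 17, 20 → 2
17: none → 0
25: 20 → 1
20: none → 0
Total inversions: 10 + 8 + 8 + 3 + 5 + 0 + 0 + 2 + 0 + 1 + 0 = 37

There are 37 adjacent swaps.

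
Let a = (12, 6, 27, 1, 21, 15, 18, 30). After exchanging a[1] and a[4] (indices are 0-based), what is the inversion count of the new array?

10

Positions 1 and 4 hold 6 and 21; after swapping, the array is [12, 21, 27, 1, 6, 15, 18, 30].
Count, for each position, how many later elements it exceeds:
12: 2
21: 4
27: 4
1: 0
6: 0
15: 0
18: 0
30: 0
Sum: 2 + 4 + 4 + 0 + 0 + 0 + 0 + 0 = 10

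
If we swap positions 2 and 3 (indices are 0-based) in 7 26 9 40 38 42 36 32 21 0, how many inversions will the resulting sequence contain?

25

Positions 2 and 3 hold 9 and 40; after swapping, the array is [7, 26, 40, 9, 38, 42, 36, 32, 21, 0].
For each element, count later entries that are smaller:
7: 1
26: 3
40: 6
9: 1
38: 4
42: 4
36: 3
32: 2
21: 1
0: 0
Sum: 1 + 3 + 6 + 1 + 4 + 4 + 3 + 2 + 1 + 0 = 25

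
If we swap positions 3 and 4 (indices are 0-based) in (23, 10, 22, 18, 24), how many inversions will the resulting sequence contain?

5 inversions

Positions 3 and 4 hold 18 and 24; after swapping, the array is [23, 10, 22, 24, 18].
Count, for each position, how many later elements it exceeds:
23: 3
10: 0
22: 1
24: 1
18: 0
Sum: 3 + 0 + 1 + 1 + 0 = 5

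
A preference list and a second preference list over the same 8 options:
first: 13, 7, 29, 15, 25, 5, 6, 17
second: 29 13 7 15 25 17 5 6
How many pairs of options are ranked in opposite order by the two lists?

4

Assign each item its position (1..8) in the first ordering, then rewrite the second ordering as that position sequence:
positions: 13→1, 7→2, 29→3, 15→4, 25→5, 5→6, 6→7, 17→8
second ordering as positions: [3, 1, 2, 4, 5, 8, 6, 7]
Discordant pairs = inversions in this position sequence.
3: 1, 2 → 2
1: 0
2: 0
4: 0
5: 0
8: 6, 7 → 2
6: 0
7: 0
Total: 2 + 0 + 0 + 0 + 0 + 2 + 0 + 0 = 4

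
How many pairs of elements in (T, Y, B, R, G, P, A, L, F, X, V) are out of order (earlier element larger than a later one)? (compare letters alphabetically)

Sweep left to right; for each value list the smaller values that follow it:
T: 7
Y: 9
B: 1
R: 5
G: 2
P: 3
A: 0
L: 1
F: 0
X: 1
V: 0
Sum: 7 + 9 + 1 + 5 + 2 + 3 + 0 + 1 + 0 + 1 + 0 = 29

29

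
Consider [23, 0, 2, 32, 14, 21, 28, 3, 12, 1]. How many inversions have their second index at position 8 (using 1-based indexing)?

5

The element at index 8 is 3.
Elements before it: 23, 0, 2, 32, 14, 21, 28
Those larger than 3: 23, 32, 14, 21, 28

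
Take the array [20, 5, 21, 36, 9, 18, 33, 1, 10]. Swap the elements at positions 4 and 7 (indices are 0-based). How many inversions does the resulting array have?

19

Positions 4 and 7 hold 9 and 1; after swapping, the array is [20, 5, 21, 36, 1, 18, 33, 9, 10].
Sweep left to right; for each value list the smaller values that follow it:
20 → 5, 1, 18, 9, 10 → 5
5 → 1 → 1
21 → 1, 18, 9, 10 → 4
36 → 1, 18, 33, 9, 10 → 5
1 → none → 0
18 → 9, 10 → 2
33 → 9, 10 → 2
9 → none → 0
10 → none → 0
Sum: 5 + 1 + 4 + 5 + 0 + 2 + 2 + 0 + 0 = 19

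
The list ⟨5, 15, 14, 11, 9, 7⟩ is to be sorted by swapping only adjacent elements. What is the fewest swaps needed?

Minimum adjacent swaps = number of inversions (each swap of adjacent out-of-order elements removes one inversion and no swap can remove more).
Count inversions — for each element, later elements that are smaller:
5: none → 0
15: 14, 11, 9, 7 → 4
14: 11, 9, 7 → 3
11: 9, 7 → 2
9: 7 → 1
7: none → 0
Total inversions: 0 + 4 + 3 + 2 + 1 + 0 = 10

Swaps: 10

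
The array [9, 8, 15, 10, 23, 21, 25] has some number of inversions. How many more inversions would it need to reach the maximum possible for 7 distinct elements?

18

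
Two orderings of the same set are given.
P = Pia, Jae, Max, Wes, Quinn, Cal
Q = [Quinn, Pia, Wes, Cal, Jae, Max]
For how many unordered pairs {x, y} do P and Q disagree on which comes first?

Assign each item its position (1..6) in the first ordering, then rewrite the second ordering as that position sequence:
positions: Pia→1, Jae→2, Max→3, Wes→4, Quinn→5, Cal→6
second ordering as positions: [5, 1, 4, 6, 2, 3]
Discordant pairs = inversions in this position sequence.
5: 1, 4, 2, 3 → 4
1: 0
4: 2, 3 → 2
6: 2, 3 → 2
2: 0
3: 0
Total: 4 + 0 + 2 + 2 + 0 + 0 = 8

8 disagreeing pairs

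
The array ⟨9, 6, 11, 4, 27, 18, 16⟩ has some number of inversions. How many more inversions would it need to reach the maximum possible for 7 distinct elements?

14 inversions short

Maximum inversions for 7 distinct elements is C(7, 2) = 7·6/2 = 21.
Current inversions — for each element, count later smaller elements:
9: 2
6: 1
11: 1
4: 0
27: 2
18: 1
16: 0
Current total: 2 + 1 + 1 + 0 + 2 + 1 + 0 = 7
Shortfall: 21 − 7 = 14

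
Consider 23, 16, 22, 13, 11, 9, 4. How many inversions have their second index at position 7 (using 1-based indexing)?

6

The element at index 7 is 4.
Elements before it: 23, 16, 22, 13, 11, 9
Those larger than 4: 23, 16, 22, 13, 11, 9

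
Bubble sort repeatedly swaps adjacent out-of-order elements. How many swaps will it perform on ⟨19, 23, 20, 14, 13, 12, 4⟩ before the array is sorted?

Each adjacent swap fixes exactly one inversion, so the minimum swap count equals the number of inversions.
Count inversions — for each element, later elements that are smaller:
19: 14, 13, 12, 4 → 4
23: 20, 14, 13, 12, 4 → 5
20: 14, 13, 12, 4 → 4
14: 13, 12, 4 → 3
13: 12, 4 → 2
12: 4 → 1
4: none → 0
Total inversions: 4 + 5 + 4 + 3 + 2 + 1 + 0 = 19

19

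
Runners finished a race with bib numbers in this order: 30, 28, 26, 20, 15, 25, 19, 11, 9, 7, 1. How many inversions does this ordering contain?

Sweep left to right; for each value list the smaller values that follow it:
30 → 28, 26, 20, 15, 25, 19, 11, 9, 7, 1 → 10
28 → 26, 20, 15, 25, 19, 11, 9, 7, 1 → 9
26 → 20, 15, 25, 19, 11, 9, 7, 1 → 8
20 → 15, 19, 11, 9, 7, 1 → 6
15 → 11, 9, 7, 1 → 4
25 → 19, 11, 9, 7, 1 → 5
19 → 11, 9, 7, 1 → 4
11 → 9, 7, 1 → 3
9 → 7, 1 → 2
7 → 1 → 1
1 → none → 0
Sum: 10 + 9 + 8 + 6 + 4 + 5 + 4 + 3 + 2 + 1 + 0 = 52

52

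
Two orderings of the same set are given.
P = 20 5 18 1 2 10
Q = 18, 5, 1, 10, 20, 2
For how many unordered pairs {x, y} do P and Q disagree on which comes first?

6 disagreeing pairs

Assign each item its position (1..6) in the first ordering, then rewrite the second ordering as that position sequence:
positions: 20→1, 5→2, 18→3, 1→4, 2→5, 10→6
second ordering as positions: [3, 2, 4, 6, 1, 5]
Discordant pairs = inversions in this position sequence.
3: 2, 1 → 2
2: 1 → 1
4: 1 → 1
6: 1, 5 → 2
1: 0
5: 0
Total: 2 + 1 + 1 + 2 + 0 + 0 = 6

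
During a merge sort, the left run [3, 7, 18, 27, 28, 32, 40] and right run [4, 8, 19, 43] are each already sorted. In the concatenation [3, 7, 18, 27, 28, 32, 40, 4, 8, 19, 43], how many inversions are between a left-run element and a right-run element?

15 cross-inversions

Count, for every r in R, how many entries of L exceed r:
r = 4: 7, 18, 27, 28, 32, 40 → 6
r = 8: 18, 27, 28, 32, 40 → 5
r = 19: 27, 28, 32, 40 → 4
r = 43: none → 0
Cross-inversions: 6 + 5 + 4 + 0 = 15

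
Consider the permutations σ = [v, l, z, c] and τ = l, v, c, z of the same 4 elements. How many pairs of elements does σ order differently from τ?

There are 2 discordant pairs.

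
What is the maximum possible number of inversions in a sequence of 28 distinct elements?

378

The maximum occurs when the array is in strictly decreasing order: every one of the C(28, 2) pairs is inverted.
C(28, 2) = 28·27/2 = 378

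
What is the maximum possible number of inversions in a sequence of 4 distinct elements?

6

The maximum occurs when the array is in strictly decreasing order: every one of the C(4, 2) pairs is inverted.
C(4, 2) = 4·3/2 = 6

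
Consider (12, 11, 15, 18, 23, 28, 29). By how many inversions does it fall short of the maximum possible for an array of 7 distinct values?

Maximum inversions for 7 distinct elements is C(7, 2) = 7·6/2 = 21.
Current inversions — for each element, count later smaller elements:
12: 1
11: 0
15: 0
18: 0
23: 0
28: 0
29: 0
Current total: 1 + 0 + 0 + 0 + 0 + 0 + 0 = 1
Shortfall: 21 − 1 = 20

20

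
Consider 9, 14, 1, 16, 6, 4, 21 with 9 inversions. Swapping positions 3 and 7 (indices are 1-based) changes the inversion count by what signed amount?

Positions 3 and 7 hold 1 and 21; after swapping, the array is [9, 14, 21, 16, 6, 4, 1].
For each element, count later entries that are smaller:
9 → 6, 4, 1 → 3
14 → 6, 4, 1 → 3
21 → 16, 6, 4, 1 → 4
16 → 6, 4, 1 → 3
6 → 4, 1 → 2
4 → 1 → 1
1 → none → 0
Sum: 3 + 3 + 4 + 3 + 2 + 1 + 0 = 16
Change: 16 − 9 = +7

+7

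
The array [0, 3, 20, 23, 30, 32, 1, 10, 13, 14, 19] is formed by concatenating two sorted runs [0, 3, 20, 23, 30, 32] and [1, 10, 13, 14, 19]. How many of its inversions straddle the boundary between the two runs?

Take each right-half value and tally the left-half values above it:
r = 1: 3, 20, 23, 30, 32 → 5
r = 10: 20, 23, 30, 32 → 4
r = 13: 20, 23, 30, 32 → 4
r = 14: 20, 23, 30, 32 → 4
r = 19: 20, 23, 30, 32 → 4
Cross-inversions: 5 + 4 + 4 + 4 + 4 = 21

21 cross-inversions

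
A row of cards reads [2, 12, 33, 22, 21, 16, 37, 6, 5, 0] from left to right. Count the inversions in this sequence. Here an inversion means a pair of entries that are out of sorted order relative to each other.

28

Element-by-element contributions:
2: 1
12: 3
33: 6
22: 5
21: 4
16: 3
37: 3
6: 2
5: 1
0: 0
Sum: 1 + 3 + 6 + 5 + 4 + 3 + 3 + 2 + 1 + 0 = 28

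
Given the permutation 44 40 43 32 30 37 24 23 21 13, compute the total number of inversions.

Inversions: 42

For each element, count later entries that are smaller:
44: 9
40: 7
43: 7
32: 5
30: 4
37: 4
24: 3
23: 2
21: 1
13: 0
Sum: 9 + 7 + 7 + 5 + 4 + 4 + 3 + 2 + 1 + 0 = 42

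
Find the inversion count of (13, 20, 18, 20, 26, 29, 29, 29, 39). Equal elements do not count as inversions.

1 out-of-order pair

Element-by-element contributions:
13: 0
20: 1
18: 0
20: 0
26: 0
29: 0
29: 0
29: 0
39: 0
Sum: 0 + 1 + 0 + 0 + 0 + 0 + 0 + 0 + 0 = 1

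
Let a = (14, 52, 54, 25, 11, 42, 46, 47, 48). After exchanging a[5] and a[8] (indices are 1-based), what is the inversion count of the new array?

19 inversions

Positions 5 and 8 hold 11 and 47; after swapping, the array is [14, 52, 54, 25, 47, 42, 46, 11, 48].
Sweep left to right; for each value list the smaller values that follow it:
14 → 11 → 1
52 → 25, 47, 42, 46, 11, 48 → 6
54 → 25, 47, 42, 46, 11, 48 → 6
25 → 11 → 1
47 → 42, 46, 11 → 3
42 → 11 → 1
46 → 11 → 1
11 → none → 0
48 → none → 0
Sum: 1 + 6 + 6 + 1 + 3 + 1 + 1 + 0 + 0 = 19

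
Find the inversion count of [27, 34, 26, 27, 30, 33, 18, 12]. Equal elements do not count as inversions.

Element-by-element contributions:
27 → 26, 18, 12 → 3
34 → 26, 27, 30, 33, 18, 12 → 6
26 → 18, 12 → 2
27 → 18, 12 → 2
30 → 18, 12 → 2
33 → 18, 12 → 2
18 → 12 → 1
12 → none → 0
Sum: 3 + 6 + 2 + 2 + 2 + 2 + 1 + 0 = 18

18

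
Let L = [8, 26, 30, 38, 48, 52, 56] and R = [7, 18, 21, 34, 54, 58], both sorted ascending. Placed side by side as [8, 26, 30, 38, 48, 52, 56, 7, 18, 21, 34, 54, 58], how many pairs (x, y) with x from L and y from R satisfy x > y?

Count, for every r in R, how many entries of L exceed r:
r = 7: 8, 26, 30, 38, 48, 52, 56 → 7
r = 18: 26, 30, 38, 48, 52, 56 → 6
r = 21: 26, 30, 38, 48, 52, 56 → 6
r = 34: 38, 48, 52, 56 → 4
r = 54: 56 → 1
r = 58: none → 0
Cross-inversions: 7 + 6 + 6 + 4 + 1 + 0 = 24

24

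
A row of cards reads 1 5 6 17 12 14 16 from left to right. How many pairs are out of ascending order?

Element-by-element contributions:
1 → none → 0
5 → none → 0
6 → none → 0
17 → 12, 14, 16 → 3
12 → none → 0
14 → none → 0
16 → none → 0
Sum: 0 + 0 + 0 + 3 + 0 + 0 + 0 = 3

3 inversions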